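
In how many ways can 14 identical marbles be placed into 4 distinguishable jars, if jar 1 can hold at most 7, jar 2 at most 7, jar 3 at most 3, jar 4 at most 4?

90

By stars and bars, unrestricted non-negative solutions to x_1+…+x_4 = 14 number C(14+3,3) = 680.
Subtract solutions that violate a single cap (substitute x_i' = x_i − (cap_i+1)): x_1 ≥ 8 gives C(9,3) = 84; x_2 ≥ 8 gives C(9,3) = 84; x_3 ≥ 4 gives C(13,3) = 286; x_4 ≥ 5 gives C(12,3) = 220. Together 674.
Add back pairs where two caps are both exceeded: 0 + 10 + 4 + 10 + 4 + 56 = 84.
By inclusion–exclusion the count is 680 − 674 + 84 = 90.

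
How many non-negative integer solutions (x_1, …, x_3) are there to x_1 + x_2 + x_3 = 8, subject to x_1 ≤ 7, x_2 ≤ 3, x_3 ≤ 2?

Ignoring the caps, the number of non-negative solutions to x_1+…+x_3 = 8 is C(10,2) = 45.
Subtract solutions that violate a single cap (substitute x_i' = x_i − (cap_i+1)): x_1 ≥ 8 gives C(2,2) = 1; x_2 ≥ 4 gives C(6,2) = 15; x_3 ≥ 3 gives C(7,2) = 21. Together 37.
Add back pairs where two caps are both exceeded: 0 + 0 + 3 = 3.
By inclusion–exclusion the count is 45 − 37 + 3 = 11.

11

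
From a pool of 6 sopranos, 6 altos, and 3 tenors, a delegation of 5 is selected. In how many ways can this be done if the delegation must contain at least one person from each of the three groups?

With no constraint there are C(15,5) = 3003 possible selections.
Selections missing a whole group: no sopranos → C(9,5) = 126; no altos → C(9,5) = 126; no tenors → C(12,5) = 792.
Add back selections omitting two groups (i.e. drawn from a single group): C(6,5) + C(6,5) + C(3,5) = 12.
By inclusion–exclusion: 3003 − 1044 + 12 = 1971.

1971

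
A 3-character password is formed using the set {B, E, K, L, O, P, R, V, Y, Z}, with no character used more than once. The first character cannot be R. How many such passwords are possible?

The first character has 10−1 = 9 choices (anything except R).
The remaining 2 characters are filled from the other 9 symbols without repetition: 9 × 8 = 72.
Total: 9 × 72 = 648.

648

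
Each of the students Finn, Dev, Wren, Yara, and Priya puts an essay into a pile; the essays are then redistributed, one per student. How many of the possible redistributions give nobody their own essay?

Count assignments avoiding every fixed point. For any j of the 5 students fixed to their own essay, the other 5−j can be arranged in (5−j)! ways.
By inclusion–exclusion this is Σ_{j=0}^{5} (−1)^j C(5,j)·(5−j)!.
Computing: 120 − 120 + 60 − 20 + 5 − 1 = 44.

44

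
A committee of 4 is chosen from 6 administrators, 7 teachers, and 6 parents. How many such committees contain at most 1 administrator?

Split by how many administrators are chosen (0 through 1).
Sum: C(6,0)·C(13,4) + C(6,1)·C(13,3) = 715 + 1716 = 2431.

2431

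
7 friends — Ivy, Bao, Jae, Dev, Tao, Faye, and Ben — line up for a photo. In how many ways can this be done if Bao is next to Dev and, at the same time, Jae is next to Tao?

480

Treat {Bao,Dev} as one block (2 orders) and {Jae,Tao} as another (2 orders).
That leaves 5 units to arrange: 2 × 2 × 5! = 4 × 120 = 480.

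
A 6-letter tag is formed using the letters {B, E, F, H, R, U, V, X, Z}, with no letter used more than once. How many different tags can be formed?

60480

Choose and order 6 of the 9 symbols: the first letter has 9 options, the next 8, and so on down to 4.
That product is 9 × 8 × 7 × 6 × 5 × 4 = 60480.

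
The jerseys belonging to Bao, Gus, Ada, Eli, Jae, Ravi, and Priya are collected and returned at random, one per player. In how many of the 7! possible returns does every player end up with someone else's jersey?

1854

Let Aᵢ be the assignments in which player i gets their old jersey. We want the size of the complement of A₁∪…∪A_7.
By inclusion–exclusion this is Σ_{j=0}^{7} (−1)^j C(7,j)·(7−j)!.
Computing: 5040 − 5040 + 2520 − 840 + 210 − 42 + 7 − 1 = 1854.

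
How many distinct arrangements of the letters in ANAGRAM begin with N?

120

With the first slot taken by N, it remains to arrange the other 6 letters (AAGRAM).
Those 6 letters have A appearing 3 times, giving (6)!/(3!) = 120.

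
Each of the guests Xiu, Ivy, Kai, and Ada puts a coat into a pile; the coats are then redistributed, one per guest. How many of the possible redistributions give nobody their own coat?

9

Count assignments avoiding every fixed point. For any j of the 4 guests fixed to their own coat, the other 4−j can be arranged in (4−j)! ways.
By inclusion–exclusion this is Σ_{j=0}^{4} (−1)^j C(4,j)·(4−j)!.
Computing: 24 − 24 + 12 − 4 + 1 = 9.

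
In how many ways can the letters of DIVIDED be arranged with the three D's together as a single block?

Treat the 3 copies of D as a single block. The multiset to arrange is then {DDD, E, I, I, V}, 5 items in all.
That gives (5)!/(2!) = 60 arrangements.

60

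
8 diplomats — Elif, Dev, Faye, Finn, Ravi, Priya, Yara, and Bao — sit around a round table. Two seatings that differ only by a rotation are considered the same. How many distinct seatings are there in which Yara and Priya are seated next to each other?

Glue Yara and Priya into a block (2 internal orders). Seating 7 units around a circle gives (6)! arrangements.
So 2 × (6)! = 2 × 720 = 1440.

1440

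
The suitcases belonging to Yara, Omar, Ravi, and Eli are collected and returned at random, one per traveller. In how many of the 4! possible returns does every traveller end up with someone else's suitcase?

This is the derangement count D_4: permutations of 4 items with no fixed point.
By inclusion–exclusion this is Σ_{j=0}^{4} (−1)^j C(4,j)·(4−j)!.
Computing: 24 − 24 + 12 − 4 + 1 = 9.

9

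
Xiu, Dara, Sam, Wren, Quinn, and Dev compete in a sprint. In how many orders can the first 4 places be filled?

360

This is an ordered selection of 4 from 6: P(6,4).
That gives 6 × 5 × 4 × 3 = 360.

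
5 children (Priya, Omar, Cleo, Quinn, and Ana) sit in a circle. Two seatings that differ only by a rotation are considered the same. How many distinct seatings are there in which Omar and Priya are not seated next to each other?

Without the restriction there are (4)! = 24 seatings.
Seatings with Omar beside Priya: treat them as a block with 2 internal orders, giving 2 × (3)! = 12.
Subtracting, 24 − 12 = 12.

12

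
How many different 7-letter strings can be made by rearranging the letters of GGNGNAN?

140

Letter multiplicities in GGNGNAN: A×1, G×3, N×3.
So there are 7! / (3!·3!) = 140 distinguishable arrangements.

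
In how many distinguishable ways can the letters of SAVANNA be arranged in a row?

420

The 7 letters of SAVANNA have repeats: A appearing 3 times and N appearing twice.
So there are 7! / (3!·2!) = 420 distinguishable arrangements.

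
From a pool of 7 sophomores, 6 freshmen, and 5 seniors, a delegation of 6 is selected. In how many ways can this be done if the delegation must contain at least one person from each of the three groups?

15470

Unrestricted: C(18,6) = 18564 ways to pick any 6 of the 18.
Selections missing a whole group: no sophomores → C(11,6) = 462; no freshmen → C(12,6) = 924; no seniors → C(13,6) = 1716.
Add back selections omitting two groups (i.e. drawn from a single group): C(7,6) + C(6,6) + C(5,6) = 8.
By inclusion–exclusion: 18564 − 3102 + 8 = 15470.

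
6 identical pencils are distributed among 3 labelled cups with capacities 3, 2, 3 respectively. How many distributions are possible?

6

Ignoring the caps, the number of non-negative solutions to x_1+…+x_3 = 6 is C(8,2) = 28.
Subtract solutions that violate a single cap (substitute x_i' = x_i − (cap_i+1)): x_1 ≥ 4 gives C(4,2) = 6; x_2 ≥ 3 gives C(5,2) = 10; x_3 ≥ 4 gives C(4,2) = 6. Together 22.
No two caps can be exceeded simultaneously, so the pair terms are all 0.
By inclusion–exclusion the count is 28 − 22 + 0 = 6.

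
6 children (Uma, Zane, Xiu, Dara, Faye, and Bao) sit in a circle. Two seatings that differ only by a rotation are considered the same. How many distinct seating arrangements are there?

Seat Uma anywhere (absorbing the rotational symmetry), then permute the other 5: (5)! = 120.

120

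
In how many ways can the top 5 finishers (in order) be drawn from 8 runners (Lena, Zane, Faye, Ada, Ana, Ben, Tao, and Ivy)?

There are 8 choices for 1st place, 7 for 2nd, and so on down to 4 for position 5.
That gives 8 × 7 × 6 × 5 × 4 = 6720.

6720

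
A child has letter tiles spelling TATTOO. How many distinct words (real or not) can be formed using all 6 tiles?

The 6 letters of TATTOO have repeats: O appearing twice and T appearing 3 times.
The number of distinct arrangements is 6!/(3!·2!) = 720/12 = 60.

60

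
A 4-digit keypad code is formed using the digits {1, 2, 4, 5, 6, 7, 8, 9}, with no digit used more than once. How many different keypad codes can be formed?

Choose and order 4 of the 8 symbols: the first digit has 8 options, the next 7, then 6, 5.
8 × 7 × 6 × 5 = 1680.

1680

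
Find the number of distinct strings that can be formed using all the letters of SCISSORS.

1680

The 8 letters of SCISSORS have repeats: S appearing 4 times.
Dividing 8! = 40320 by 4! = 24 for the repeated letters gives 1680.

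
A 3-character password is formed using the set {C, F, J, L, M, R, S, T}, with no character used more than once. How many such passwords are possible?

This is a permutation of 3 out of 8: P(8,3) = 8!/5!.
8 × 7 × 6 = 336.

336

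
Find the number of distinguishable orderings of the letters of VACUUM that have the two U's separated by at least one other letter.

240

Total arrangements of VACUUM: 6!/(2!) = 360.
Arrangements with the U's together: treat UU as one letter, giving (5)! = 120.
Subtracting, 360 − 120 = 240 arrangements keep the U's apart.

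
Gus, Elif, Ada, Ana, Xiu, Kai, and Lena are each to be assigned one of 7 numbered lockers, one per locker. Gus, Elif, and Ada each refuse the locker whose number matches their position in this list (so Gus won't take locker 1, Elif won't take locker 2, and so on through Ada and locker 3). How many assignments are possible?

Let Aᵢ (for i ∈ {1, 2, 3}) be the placements that put person i in their forbidden locker. Any j of these fix j positions, leaving (7−j)! ways to fill the rest, and there are C(3,j) ways to pick which j.
By inclusion–exclusion, the number of valid placements is Σ_{j=0}^{3} (−1)^j C(3,j)·(7−j)!.
Computing: 5040 − 2160 + 360 − 24 = 3216.

3216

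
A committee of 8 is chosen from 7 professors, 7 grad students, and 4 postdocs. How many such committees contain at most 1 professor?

Split by how many professors are chosen (0 through 1).
Sum: C(7,0)·C(11,8) + C(7,1)·C(11,7) = 165 + 2310 = 2475.

2475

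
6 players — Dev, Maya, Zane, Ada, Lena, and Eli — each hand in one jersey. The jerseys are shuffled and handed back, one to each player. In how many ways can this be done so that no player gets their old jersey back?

265

This is the derangement count D_6: permutations of 6 items with no fixed point.
By inclusion–exclusion this is Σ_{j=0}^{6} (−1)^j C(6,j)·(6−j)!.
Computing: 720 − 720 + 360 − 120 + 30 − 6 + 1 = 265.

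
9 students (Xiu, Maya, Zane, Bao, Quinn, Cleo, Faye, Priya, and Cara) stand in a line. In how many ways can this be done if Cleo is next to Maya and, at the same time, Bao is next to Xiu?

20160

Treat {Cleo,Maya} as one block (2 orders) and {Bao,Xiu} as another (2 orders).
That leaves 7 units to arrange: 2 × 2 × 7! = 4 × 5040 = 20160.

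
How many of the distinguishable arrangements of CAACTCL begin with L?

With the first slot taken by L, it remains to arrange the other 6 letters (CAACTC).
Those 6 letters have A appearing twice and C appearing 3 times, giving (6)!/(3!·2!) = 60.

60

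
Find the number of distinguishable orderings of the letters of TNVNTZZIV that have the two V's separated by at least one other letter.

Total arrangements of TNVNTZZIV: 9!/(2!·2!·2!·2!) = 22680.
If the two V's are adjacent, glue them into one block, leaving 8 items to arrange: (8)!/(2!·2!·2!) = 5040 ways.
Subtracting, 22680 − 5040 = 17640 arrangements keep the V's apart.

17640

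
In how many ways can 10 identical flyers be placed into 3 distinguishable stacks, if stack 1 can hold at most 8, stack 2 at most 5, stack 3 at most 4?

Without the upper bounds there are C(12,2) = 66 ways to split 10 among 3 stacks.
Subtract solutions that violate a single cap (substitute x_i' = x_i − (cap_i+1)): x_1 ≥ 9 gives C(3,2) = 3; x_2 ≥ 6 gives C(6,2) = 15; x_3 ≥ 5 gives C(7,2) = 21. Together 39.
No two caps can be exceeded simultaneously, so the pair terms are all 0.
By inclusion–exclusion the count is 66 − 39 + 0 = 27.

27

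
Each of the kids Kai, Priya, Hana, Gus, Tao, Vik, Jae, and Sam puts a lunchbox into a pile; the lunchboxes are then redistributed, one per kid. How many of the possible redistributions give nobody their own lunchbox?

14833

Let Aᵢ be the assignments in which kid i gets their own lunchbox. We want the size of the complement of A₁∪…∪A_8.
By inclusion–exclusion this is Σ_{j=0}^{8} (−1)^j C(8,j)·(8−j)!.
Computing: 40320 − 40320 + 20160 − 6720 + 1680 − 336 + 56 − 8 + 1 = 14833.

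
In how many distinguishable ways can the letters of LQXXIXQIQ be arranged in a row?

The 9 letters of LQXXIXQIQ have repeats: I appearing twice, Q appearing 3 times, and X appearing 3 times.
The number of distinct arrangements is 9!/(3!·3!·2!) = 362880/72 = 5040.

5040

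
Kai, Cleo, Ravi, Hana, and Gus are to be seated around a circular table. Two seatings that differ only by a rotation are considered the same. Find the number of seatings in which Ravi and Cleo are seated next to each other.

12

Treat {Ravi, Cleo} as one unit (2 internal orders) and seat the resulting 4 units around the table: (3)! circular arrangements.
So 2 × (3)! = 2 × 6 = 12.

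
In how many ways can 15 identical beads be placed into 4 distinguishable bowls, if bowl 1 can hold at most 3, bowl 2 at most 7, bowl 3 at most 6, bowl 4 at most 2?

Ignoring the caps, the number of non-negative solutions to x_1+…+x_4 = 15 is C(18,3) = 816.
Subtract solutions that violate a single cap (substitute x_i' = x_i − (cap_i+1)): x_1 ≥ 4 gives C(14,3) = 364; x_2 ≥ 8 gives C(10,3) = 120; x_3 ≥ 7 gives C(11,3) = 165; x_4 ≥ 3 gives C(15,3) = 455. Together 1104.
Add back pairs where two caps are both exceeded: 20 + 35 + 165 + 1 + 35 + 56 = 312.
Subtract triples: 0 + 1 + 4 + 0 = 5.
By inclusion–exclusion the count is 816 − 1104 + 312 − 5 = 19.

19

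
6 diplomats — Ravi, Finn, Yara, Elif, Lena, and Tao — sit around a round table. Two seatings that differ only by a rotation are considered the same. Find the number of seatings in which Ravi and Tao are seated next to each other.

48

Treat {Ravi, Tao} as one unit (2 internal orders) and seat the resulting 5 units around the table: (4)! circular arrangements.
So 2 × (4)! = 2 × 24 = 48.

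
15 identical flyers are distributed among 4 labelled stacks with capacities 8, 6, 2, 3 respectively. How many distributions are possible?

30

Ignoring the caps, the number of non-negative solutions to x_1+…+x_4 = 15 is C(18,3) = 816.
Subtract solutions that violate a single cap (substitute x_i' = x_i − (cap_i+1)): x_1 ≥ 9 gives C(9,3) = 84; x_2 ≥ 7 gives C(11,3) = 165; x_3 ≥ 3 gives C(15,3) = 455; x_4 ≥ 4 gives C(14,3) = 364. Together 1068.
Add back pairs where two caps are both exceeded: 0 + 20 + 10 + 56 + 35 + 165 = 286.
Subtract triples: 0 + 0 + 0 + 4 = 4.
By inclusion–exclusion the count is 816 − 1068 + 286 − 4 = 30.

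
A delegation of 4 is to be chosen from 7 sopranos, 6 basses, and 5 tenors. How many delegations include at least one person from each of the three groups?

Total 4-person selections from all 18: C(18,4) = 3060.
Selections missing a whole group: no sopranos → C(11,4) = 330; no basses → C(12,4) = 495; no tenors → C(13,4) = 715.
Add back selections omitting two groups (i.e. drawn from a single group): C(7,4) + C(6,4) + C(5,4) = 55.
By inclusion–exclusion: 3060 − 1540 + 55 = 1575.

1575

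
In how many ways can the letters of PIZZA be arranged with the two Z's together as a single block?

24

Treat the 2 copies of Z as a single block. The multiset to arrange is then {ZZ, A, I, P}, 4 items in all.
All 4 items are distinct, so there are (4)! = 24 arrangements.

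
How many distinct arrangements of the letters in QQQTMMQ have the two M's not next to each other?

Total arrangements of QQQTMMQ: 7!/(4!·2!) = 105.
If the two M's are adjacent, glue them into one block, leaving 6 items to arrange: (6)!/(4!) = 30 ways.
Subtracting, 105 − 30 = 75 arrangements keep the M's apart.

75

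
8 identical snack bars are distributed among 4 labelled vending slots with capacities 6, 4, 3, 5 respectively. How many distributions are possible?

By stars and bars, unrestricted non-negative solutions to x_1+…+x_4 = 8 number C(8+3,3) = 165.
Subtract solutions that violate a single cap (substitute x_i' = x_i − (cap_i+1)): x_1 ≥ 7 gives C(4,3) = 4; x_2 ≥ 5 gives C(6,3) = 20; x_3 ≥ 4 gives C(7,3) = 35; x_4 ≥ 6 gives C(5,3) = 10. Together 69.
No two caps can be exceeded simultaneously, so the pair terms are all 0.
By inclusion–exclusion the count is 165 − 69 + 0 = 96.

96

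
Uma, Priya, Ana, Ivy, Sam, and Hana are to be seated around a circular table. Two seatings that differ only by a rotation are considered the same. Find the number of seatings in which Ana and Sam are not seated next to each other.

72

Without the restriction there are (5)! = 120 seatings.
Seatings with Ana beside Sam: treat them as a block with 2 internal orders, giving 2 × (4)! = 48.
Subtracting, 120 − 48 = 72.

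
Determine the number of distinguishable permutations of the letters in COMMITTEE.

45360

The 9 letters of COMMITTEE have repeats: E appearing twice, M appearing twice, and T appearing twice.
So there are 9! / (2!·2!·2!) = 45360 distinguishable arrangements.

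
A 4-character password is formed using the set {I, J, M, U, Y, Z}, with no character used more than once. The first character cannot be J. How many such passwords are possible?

300

The first character has 6−1 = 5 choices (anything except J).
The remaining 3 characters are filled from the other 5 symbols without repetition: 5 × 4 × 3 = 60.
Total: 5 × 60 = 300.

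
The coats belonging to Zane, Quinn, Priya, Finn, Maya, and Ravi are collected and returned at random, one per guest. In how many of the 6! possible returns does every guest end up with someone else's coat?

Let Aᵢ be the assignments in which guest i gets their own coat. We want the size of the complement of A₁∪…∪A_6.
By inclusion–exclusion this is Σ_{j=0}^{6} (−1)^j C(6,j)·(6−j)!.
Computing: 720 − 720 + 360 − 120 + 30 − 6 + 1 = 265.

265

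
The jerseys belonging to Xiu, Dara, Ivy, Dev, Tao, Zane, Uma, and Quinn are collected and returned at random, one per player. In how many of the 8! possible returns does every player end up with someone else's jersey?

14833

Let Aᵢ be the assignments in which player i gets their old jersey. We want the size of the complement of A₁∪…∪A_8.
By inclusion–exclusion this is Σ_{j=0}^{8} (−1)^j C(8,j)·(8−j)!.
Computing: 40320 − 40320 + 20160 − 6720 + 1680 − 336 + 56 − 8 + 1 = 14833.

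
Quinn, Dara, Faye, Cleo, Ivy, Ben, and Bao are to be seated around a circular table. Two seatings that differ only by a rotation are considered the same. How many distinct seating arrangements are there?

Seat Quinn anywhere (absorbing the rotational symmetry), then permute the other 6: (6)! = 720.

720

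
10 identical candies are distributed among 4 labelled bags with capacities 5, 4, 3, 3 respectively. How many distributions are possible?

Without the upper bounds there are C(13,3) = 286 ways to split 10 among 4 bags.
Subtract solutions that violate a single cap (substitute x_i' = x_i − (cap_i+1)): x_1 ≥ 6 gives C(7,3) = 35; x_2 ≥ 5 gives C(8,3) = 56; x_3 ≥ 4 gives C(9,3) = 84; x_4 ≥ 4 gives C(9,3) = 84. Together 259.
Add back pairs where two caps are both exceeded: 0 + 1 + 1 + 4 + 4 + 10 = 20.
By inclusion–exclusion the count is 286 − 259 + 20 = 47.

47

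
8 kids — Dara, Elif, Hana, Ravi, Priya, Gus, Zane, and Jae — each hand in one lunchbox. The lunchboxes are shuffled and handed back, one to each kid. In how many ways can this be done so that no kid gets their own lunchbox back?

14833

Count assignments avoiding every fixed point. For any j of the 8 kids fixed to their own lunchbox, the other 8−j can be arranged in (8−j)! ways.
By inclusion–exclusion this is Σ_{j=0}^{8} (−1)^j C(8,j)·(8−j)!.
Computing: 40320 − 40320 + 20160 − 6720 + 1680 − 336 + 56 − 8 + 1 = 14833.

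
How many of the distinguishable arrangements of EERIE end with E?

12

With the last slot taken by E, it remains to arrange the other 4 letters (ERIE).
Those 4 letters have E appearing twice, giving (4)!/(2!) = 12.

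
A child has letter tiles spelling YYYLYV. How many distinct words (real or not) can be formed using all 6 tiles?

Letter multiplicities in YYYLYV: L×1, V×1, Y×4.
Dividing 6! = 720 by 4! = 24 for the repeated letters gives 30.

30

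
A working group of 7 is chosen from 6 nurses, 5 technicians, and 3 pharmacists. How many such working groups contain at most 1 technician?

456

Split by how many technicians are chosen (0 through 1).
Sum: C(5,0)·C(9,7) + C(5,1)·C(9,6) = 36 + 420 = 456.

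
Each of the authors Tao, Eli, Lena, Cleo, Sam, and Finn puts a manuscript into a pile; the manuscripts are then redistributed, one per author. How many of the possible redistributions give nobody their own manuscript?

265

Count assignments avoiding every fixed point. For any j of the 6 authors fixed to their own manuscript, the other 6−j can be arranged in (6−j)! ways.
By inclusion–exclusion this is Σ_{j=0}^{6} (−1)^j C(6,j)·(6−j)!.
Computing: 720 − 720 + 360 − 120 + 30 − 6 + 1 = 265.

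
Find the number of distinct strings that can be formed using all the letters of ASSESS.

ASSESS has 6 letters with S appearing 4 times.
So there are 6! / (4!) = 30 distinguishable arrangements.

30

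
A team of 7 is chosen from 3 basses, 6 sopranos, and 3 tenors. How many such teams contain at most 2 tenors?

666

Split by how many tenors are chosen (0 through 2).
Sum: C(3,0)·C(9,7) + C(3,1)·C(9,6) + C(3,2)·C(9,5) = 36 + 252 + 378 = 666.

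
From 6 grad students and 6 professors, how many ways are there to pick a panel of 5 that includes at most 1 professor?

Split by how many professors are chosen (0 through 1).
Sum: C(6,0)·C(6,5) + C(6,1)·C(6,4) = 6 + 90 = 96.

96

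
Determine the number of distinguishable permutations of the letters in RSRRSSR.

35

Letter multiplicities in RSRRSSR: R×4, S×3.
So there are 7! / (4!·3!) = 35 distinguishable arrangements.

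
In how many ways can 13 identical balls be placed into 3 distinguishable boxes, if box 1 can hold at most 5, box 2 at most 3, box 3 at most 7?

6

Without the upper bounds there are C(15,2) = 105 ways to split 13 among 3 boxes.
Subtract solutions that violate a single cap (substitute x_i' = x_i − (cap_i+1)): x_1 ≥ 6 gives C(9,2) = 36; x_2 ≥ 4 gives C(11,2) = 55; x_3 ≥ 8 gives C(7,2) = 21. Together 112.
Add back pairs where two caps are both exceeded: 10 + 0 + 3 = 13.
By inclusion–exclusion the count is 105 − 112 + 13 = 6.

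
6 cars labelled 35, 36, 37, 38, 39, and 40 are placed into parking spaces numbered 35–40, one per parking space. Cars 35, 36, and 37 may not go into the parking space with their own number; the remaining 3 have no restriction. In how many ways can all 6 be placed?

426

Let Aᵢ (for i ∈ {35, 36, 37}) be the placements that put car i in its forbidden parking space. Any j of these fix j positions, leaving (6−j)! ways to fill the rest, and there are C(3,j) ways to pick which j.
By inclusion–exclusion, the number of valid placements is Σ_{j=0}^{3} (−1)^j C(3,j)·(6−j)!.
Computing: 720 − 360 + 72 − 6 = 426.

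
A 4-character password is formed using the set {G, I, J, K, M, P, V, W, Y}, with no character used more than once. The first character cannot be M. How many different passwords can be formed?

2688

The first character has 9−1 = 8 choices (anything except M).
The remaining 3 characters are filled from the other 8 symbols without repetition: 8 × 7 × 6 = 336.
Total: 8 × 336 = 2688.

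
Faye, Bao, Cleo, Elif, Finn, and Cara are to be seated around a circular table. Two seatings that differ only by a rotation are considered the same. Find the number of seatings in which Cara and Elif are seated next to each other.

48

Treat {Cara, Elif} as one unit (2 internal orders) and seat the resulting 5 units around the table: (4)! circular arrangements.
So 2 × (4)! = 2 × 24 = 48.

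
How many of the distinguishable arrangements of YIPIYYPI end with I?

Fix I in the last position and arrange the remaining 7 letters.
Those 7 letters have I appearing twice, P appearing twice, and Y appearing 3 times, giving (7)!/(3!·2!·2!) = 210.

210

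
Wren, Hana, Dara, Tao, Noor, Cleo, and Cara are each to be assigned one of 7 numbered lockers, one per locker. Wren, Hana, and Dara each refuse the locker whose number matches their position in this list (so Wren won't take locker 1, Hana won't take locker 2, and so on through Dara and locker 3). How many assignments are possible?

3216

Let Aᵢ (for i ∈ {1, 2, 3}) be the placements that put person i in their forbidden locker. Any j of these fix j positions, leaving (7−j)! ways to fill the rest, and there are C(3,j) ways to pick which j.
By inclusion–exclusion, the number of valid placements is Σ_{j=0}^{3} (−1)^j C(3,j)·(7−j)!.
Computing: 5040 − 2160 + 360 − 24 = 3216.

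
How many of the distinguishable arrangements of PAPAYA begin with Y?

10

With the first slot taken by Y, it remains to arrange the other 5 letters (PAPAA).
Those 5 letters have A appearing 3 times and P appearing twice, giving (5)!/(3!·2!) = 10.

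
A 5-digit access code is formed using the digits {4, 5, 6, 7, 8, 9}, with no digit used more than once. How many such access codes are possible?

720

This is a permutation of 5 out of 6: P(6,5) = 6!/1!.
That product is 6 × 5 × 4 × 3 × 2 = 720.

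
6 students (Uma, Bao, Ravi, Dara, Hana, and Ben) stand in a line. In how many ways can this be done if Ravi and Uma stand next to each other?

240

Treat {Ravi, Uma} as a single unit. There are 5 units to order, and the pair itself can be ordered 2 ways.
So the count is 2·(5)! = 240.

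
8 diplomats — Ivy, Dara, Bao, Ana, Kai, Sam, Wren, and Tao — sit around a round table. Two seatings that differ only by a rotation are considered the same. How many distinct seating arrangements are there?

5040

Seat Ivy anywhere (absorbing the rotational symmetry), then permute the other 7: (7)! = 5040.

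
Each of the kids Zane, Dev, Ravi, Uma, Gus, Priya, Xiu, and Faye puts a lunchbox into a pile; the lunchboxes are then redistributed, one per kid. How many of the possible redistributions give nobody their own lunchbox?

Count assignments avoiding every fixed point. For any j of the 8 kids fixed to their own lunchbox, the other 8−j can be arranged in (8−j)! ways.
By inclusion–exclusion this is Σ_{j=0}^{8} (−1)^j C(8,j)·(8−j)!.
Computing: 40320 − 40320 + 20160 − 6720 + 1680 − 336 + 56 − 8 + 1 = 14833.

14833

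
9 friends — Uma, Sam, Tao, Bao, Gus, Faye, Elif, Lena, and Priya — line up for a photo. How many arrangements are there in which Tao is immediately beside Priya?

80640

Treat {Tao, Priya} as a single unit. There are 8 units to order, and the pair itself can be ordered 2 ways.
So the count is 2·(8)! = 80640.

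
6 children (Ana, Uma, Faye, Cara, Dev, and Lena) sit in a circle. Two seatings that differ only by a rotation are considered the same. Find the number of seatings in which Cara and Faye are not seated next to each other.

72

All circular seatings of 6 people number (5)! = 120.
Those with Cara next to Faye: fuse the pair into one unit and seat 5 units around a circle — 2·(4)! = 48.
Subtracting, 120 − 48 = 72.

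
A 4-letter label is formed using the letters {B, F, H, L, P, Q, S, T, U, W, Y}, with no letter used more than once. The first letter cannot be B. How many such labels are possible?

7200

The first letter has 11−1 = 10 choices (anything except B).
The remaining 3 letters are filled from the other 10 symbols without repetition: 10 × 9 × 8 = 720.
Total: 10 × 720 = 7200.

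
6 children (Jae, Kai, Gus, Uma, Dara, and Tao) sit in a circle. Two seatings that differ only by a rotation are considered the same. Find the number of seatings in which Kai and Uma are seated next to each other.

48

Glue Kai and Uma into a block (2 internal orders). Seating 5 units around a circle gives (4)! arrangements.
So 2 × (4)! = 2 × 24 = 48.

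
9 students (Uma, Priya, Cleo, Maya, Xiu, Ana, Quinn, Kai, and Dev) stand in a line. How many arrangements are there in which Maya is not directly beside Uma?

282240

Of the 9! = 362880 arrangements, those with Maya and Uma adjacent number 2 × 8! = 80640 (treat the pair as a block with 2 internal orders).
Complementary counting: 362880 − 80640 = 282240.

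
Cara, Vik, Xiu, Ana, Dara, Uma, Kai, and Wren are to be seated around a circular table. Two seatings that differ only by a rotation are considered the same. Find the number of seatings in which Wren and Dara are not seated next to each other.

All circular seatings of 8 people number (7)! = 5040.
Those with Wren next to Dara: fuse the pair into one unit and seat 7 units around a circle — 2·(6)! = 1440.
Subtracting, 5040 − 1440 = 3600.

3600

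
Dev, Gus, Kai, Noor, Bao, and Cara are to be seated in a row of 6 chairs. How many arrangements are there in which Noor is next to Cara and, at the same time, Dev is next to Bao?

Treat {Noor,Cara} as one block (2 orders) and {Dev,Bao} as another (2 orders).
That leaves 4 units to arrange: 2 × 2 × 4! = 4 × 24 = 96.

96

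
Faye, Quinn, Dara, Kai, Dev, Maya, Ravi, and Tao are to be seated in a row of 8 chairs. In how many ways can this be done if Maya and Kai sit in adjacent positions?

10080

Glue Maya and Kai into one block (2 internal orders), leaving 7 units to arrange in a row.
That gives 2 × 7! = 2 × 5040 = 10080.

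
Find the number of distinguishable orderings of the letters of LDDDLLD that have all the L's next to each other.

Treat the 3 copies of L as a single block. The multiset to arrange is then {LLL, D, D, D, D}, 5 items in all.
That gives (5)!/(4!) = 5 arrangements.

5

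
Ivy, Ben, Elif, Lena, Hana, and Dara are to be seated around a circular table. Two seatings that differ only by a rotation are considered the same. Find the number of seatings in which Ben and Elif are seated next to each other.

Treat {Ben, Elif} as one unit (2 internal orders) and seat the resulting 5 units around the table: (4)! circular arrangements.
So 2 × (4)! = 2 × 24 = 48.

48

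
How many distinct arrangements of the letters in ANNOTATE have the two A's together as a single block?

1260

Treat the 2 copies of A as a single block. The multiset to arrange is then {AA, E, N, N, O, T, T}, 7 items in all.
That gives (7)!/(2!·2!) = 1260 arrangements.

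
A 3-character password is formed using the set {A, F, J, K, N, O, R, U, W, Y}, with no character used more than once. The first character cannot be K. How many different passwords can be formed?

648

The first character has 10−1 = 9 choices (anything except K).
The remaining 2 characters are filled from the other 9 symbols without repetition: 9 × 8 = 72.
Total: 9 × 72 = 648.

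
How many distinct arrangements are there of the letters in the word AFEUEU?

Letter multiplicities in AFEUEU: A×1, E×2, F×1, U×2.
The number of distinct arrangements is 6!/(2!·2!) = 720/4 = 180.

180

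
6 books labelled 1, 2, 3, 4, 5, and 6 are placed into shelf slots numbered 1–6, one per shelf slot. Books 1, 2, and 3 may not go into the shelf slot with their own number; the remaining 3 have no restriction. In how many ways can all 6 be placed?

426

Let Aᵢ (for i ∈ {1, 2, 3}) be the placements that put book i in its forbidden shelf slot. Any j of these fix j positions, leaving (6−j)! ways to fill the rest, and there are C(3,j) ways to pick which j.
By inclusion–exclusion, the number of valid placements is Σ_{j=0}^{3} (−1)^j C(3,j)·(6−j)!.
Computing: 720 − 360 + 72 − 6 = 426.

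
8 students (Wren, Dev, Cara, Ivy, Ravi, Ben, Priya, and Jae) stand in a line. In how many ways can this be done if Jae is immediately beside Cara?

10080

Treat {Jae, Cara} as a single unit. There are 7 units to order, and the pair itself can be ordered 2 ways.
That gives 2 × 7! = 2 × 5040 = 10080.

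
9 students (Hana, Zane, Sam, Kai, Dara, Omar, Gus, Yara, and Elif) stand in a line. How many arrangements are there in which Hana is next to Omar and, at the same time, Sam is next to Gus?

Treat {Hana,Omar} as one block (2 orders) and {Sam,Gus} as another (2 orders).
That leaves 7 units to arrange: 2 × 2 × 7! = 4 × 5040 = 20160.

20160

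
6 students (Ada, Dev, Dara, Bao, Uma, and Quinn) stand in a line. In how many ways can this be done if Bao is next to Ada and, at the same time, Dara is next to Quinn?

96

Treat {Bao,Ada} as one block (2 orders) and {Dara,Quinn} as another (2 orders).
That leaves 4 units to arrange: 2 × 2 × 4! = 4 × 24 = 96.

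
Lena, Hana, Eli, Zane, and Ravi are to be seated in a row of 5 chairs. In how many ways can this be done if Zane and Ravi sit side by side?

Treat {Zane, Ravi} as a single unit. There are 4 units to order, and the pair itself can be ordered 2 ways.
So the count is 2·(4)! = 48.

48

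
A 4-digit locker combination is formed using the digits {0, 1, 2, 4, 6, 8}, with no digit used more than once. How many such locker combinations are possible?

360

With no repetition, fill the 4 digits in order: 6 choices, then 5, down to 3.
That product is 6 × 5 × 4 × 3 = 360.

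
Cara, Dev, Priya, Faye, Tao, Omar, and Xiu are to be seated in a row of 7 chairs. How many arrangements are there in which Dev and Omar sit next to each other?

Treat {Dev, Omar} as a single unit. There are 6 units to order, and the pair itself can be ordered 2 ways.
That gives 2 × 6! = 2 × 720 = 1440.

1440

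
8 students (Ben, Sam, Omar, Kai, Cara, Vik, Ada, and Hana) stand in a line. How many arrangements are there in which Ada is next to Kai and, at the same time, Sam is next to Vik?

2880

Treat {Ada,Kai} as one block (2 orders) and {Sam,Vik} as another (2 orders).
That leaves 6 units to arrange: 2 × 2 × 6! = 4 × 720 = 2880.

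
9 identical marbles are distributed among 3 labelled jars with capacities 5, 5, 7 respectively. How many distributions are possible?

32

By stars and bars, unrestricted non-negative solutions to x_1+…+x_3 = 9 number C(9+2,2) = 55.
Subtract solutions that violate a single cap (substitute x_i' = x_i − (cap_i+1)): x_1 ≥ 6 gives C(5,2) = 10; x_2 ≥ 6 gives C(5,2) = 10; x_3 ≥ 8 gives C(3,2) = 3. Together 23.
No two caps can be exceeded simultaneously, so the pair terms are all 0.
By inclusion–exclusion the count is 55 − 23 + 0 = 32.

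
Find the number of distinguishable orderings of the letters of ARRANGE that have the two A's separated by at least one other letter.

900

Total arrangements of ARRANGE: 7!/(2!·2!) = 1260.
If the two A's are adjacent, glue them into one block, leaving 6 items to arrange: (6)!/(2!) = 360 ways.
Hence 1260 − 360 = 900.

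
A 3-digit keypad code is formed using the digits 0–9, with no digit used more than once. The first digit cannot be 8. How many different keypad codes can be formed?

648

The first digit has 10−1 = 9 choices (anything except 8).
The remaining 2 digits are filled from the other 9 symbols without repetition: 9 × 8 = 72.
Total: 9 × 72 = 648.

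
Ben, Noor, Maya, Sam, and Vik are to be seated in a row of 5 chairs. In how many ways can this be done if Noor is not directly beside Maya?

There are 5! = 120 arrangements in all. If Noor and Maya are adjacent, merging them into one block gives 2·(4)! = 48 arrangements.
Complementary counting: 120 − 48 = 72.

72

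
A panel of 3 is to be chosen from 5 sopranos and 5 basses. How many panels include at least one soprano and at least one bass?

Total 3-person selections from all 10: C(10,3) = 120.
Subtract selections that omit an entire group: no sopranos → C(5,3) = 10; no basses → C(5,3) = 10.
Both groups omitted at once is impossible, so 120 − 20 = 100.

100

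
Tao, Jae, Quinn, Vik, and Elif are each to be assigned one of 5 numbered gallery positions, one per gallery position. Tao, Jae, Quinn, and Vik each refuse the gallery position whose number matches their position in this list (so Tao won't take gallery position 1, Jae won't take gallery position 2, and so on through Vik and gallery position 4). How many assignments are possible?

53

Let Aᵢ (for 1 ≤ i ≤ 4) be the placements that put person i in their forbidden gallery position. Any j of these fix j positions, leaving (5−j)! ways to fill the rest, and there are C(4,j) ways to pick which j.
By inclusion–exclusion, the number of valid placements is Σ_{j=0}^{4} (−1)^j C(4,j)·(5−j)!.
Computing: 120 − 96 + 36 − 8 + 1 = 53.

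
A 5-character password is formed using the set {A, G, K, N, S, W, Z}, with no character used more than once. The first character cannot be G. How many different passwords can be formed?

2160

The first character has 7−1 = 6 choices (anything except G).
The remaining 4 characters are filled from the other 6 symbols without repetition: 6 × 5 × 4 × 3 = 360.
Total: 6 × 360 = 2160.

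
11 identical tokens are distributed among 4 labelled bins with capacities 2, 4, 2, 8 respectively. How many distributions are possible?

Ignoring the caps, the number of non-negative solutions to x_1+…+x_4 = 11 is C(14,3) = 364.
Subtract solutions that violate a single cap (substitute x_i' = x_i − (cap_i+1)): x_1 ≥ 3 gives C(11,3) = 165; x_2 ≥ 5 gives C(9,3) = 84; x_3 ≥ 3 gives C(11,3) = 165; x_4 ≥ 9 gives C(5,3) = 10. Together 424.
Add back pairs where two caps are both exceeded: 20 + 56 + 0 + 20 + 0 + 0 = 96.
Subtract triples: 1 + 0 + 0 + 0 = 1.
By inclusion–exclusion the count is 364 − 424 + 96 − 1 = 35.

35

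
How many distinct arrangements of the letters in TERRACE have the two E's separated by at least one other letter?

900

Total arrangements of TERRACE: 7!/(2!·2!) = 1260.
Arrangements with the E's together: treat EE as one letter, giving (6)!/(2!) = 360.
Subtracting, 1260 − 360 = 900 arrangements keep the E's apart.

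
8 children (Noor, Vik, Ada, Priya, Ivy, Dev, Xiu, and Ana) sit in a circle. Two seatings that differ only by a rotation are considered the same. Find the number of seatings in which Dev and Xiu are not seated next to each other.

3600

All circular seatings of 8 people number (7)! = 5040.
Those with Dev next to Xiu: fuse the pair into one unit and seat 7 units around a circle — 2·(6)! = 1440.
Subtracting, 5040 − 1440 = 3600.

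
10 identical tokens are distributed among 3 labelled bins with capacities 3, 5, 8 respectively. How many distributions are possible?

By stars and bars, unrestricted non-negative solutions to x_1+…+x_3 = 10 number C(10+2,2) = 66.
Subtract solutions that violate a single cap (substitute x_i' = x_i − (cap_i+1)): x_1 ≥ 4 gives C(8,2) = 28; x_2 ≥ 6 gives C(6,2) = 15; x_3 ≥ 9 gives C(3,2) = 3. Together 46.
Add back pairs where two caps are both exceeded: 1 + 0 + 0 = 1.
By inclusion–exclusion the count is 66 − 46 + 1 = 21.

21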